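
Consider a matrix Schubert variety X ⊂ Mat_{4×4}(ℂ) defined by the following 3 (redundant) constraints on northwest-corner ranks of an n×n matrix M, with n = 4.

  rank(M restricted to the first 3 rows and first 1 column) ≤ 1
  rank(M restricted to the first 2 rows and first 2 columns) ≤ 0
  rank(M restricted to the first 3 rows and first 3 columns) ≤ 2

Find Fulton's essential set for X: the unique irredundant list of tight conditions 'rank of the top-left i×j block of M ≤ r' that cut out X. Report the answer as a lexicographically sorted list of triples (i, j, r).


Propagating the 3 rank bounds to every northwest block:

  row 1: 0  0  1  1
  row 2: 0  0  1  2
  row 3: 1  1  2  3
  row 4: 1  2  3  4

the unique w with this rank table is (3, 4, 1, 2).

Fulton essential set (1 of the 4 Rothe cells):

[(2, 2, 0)]


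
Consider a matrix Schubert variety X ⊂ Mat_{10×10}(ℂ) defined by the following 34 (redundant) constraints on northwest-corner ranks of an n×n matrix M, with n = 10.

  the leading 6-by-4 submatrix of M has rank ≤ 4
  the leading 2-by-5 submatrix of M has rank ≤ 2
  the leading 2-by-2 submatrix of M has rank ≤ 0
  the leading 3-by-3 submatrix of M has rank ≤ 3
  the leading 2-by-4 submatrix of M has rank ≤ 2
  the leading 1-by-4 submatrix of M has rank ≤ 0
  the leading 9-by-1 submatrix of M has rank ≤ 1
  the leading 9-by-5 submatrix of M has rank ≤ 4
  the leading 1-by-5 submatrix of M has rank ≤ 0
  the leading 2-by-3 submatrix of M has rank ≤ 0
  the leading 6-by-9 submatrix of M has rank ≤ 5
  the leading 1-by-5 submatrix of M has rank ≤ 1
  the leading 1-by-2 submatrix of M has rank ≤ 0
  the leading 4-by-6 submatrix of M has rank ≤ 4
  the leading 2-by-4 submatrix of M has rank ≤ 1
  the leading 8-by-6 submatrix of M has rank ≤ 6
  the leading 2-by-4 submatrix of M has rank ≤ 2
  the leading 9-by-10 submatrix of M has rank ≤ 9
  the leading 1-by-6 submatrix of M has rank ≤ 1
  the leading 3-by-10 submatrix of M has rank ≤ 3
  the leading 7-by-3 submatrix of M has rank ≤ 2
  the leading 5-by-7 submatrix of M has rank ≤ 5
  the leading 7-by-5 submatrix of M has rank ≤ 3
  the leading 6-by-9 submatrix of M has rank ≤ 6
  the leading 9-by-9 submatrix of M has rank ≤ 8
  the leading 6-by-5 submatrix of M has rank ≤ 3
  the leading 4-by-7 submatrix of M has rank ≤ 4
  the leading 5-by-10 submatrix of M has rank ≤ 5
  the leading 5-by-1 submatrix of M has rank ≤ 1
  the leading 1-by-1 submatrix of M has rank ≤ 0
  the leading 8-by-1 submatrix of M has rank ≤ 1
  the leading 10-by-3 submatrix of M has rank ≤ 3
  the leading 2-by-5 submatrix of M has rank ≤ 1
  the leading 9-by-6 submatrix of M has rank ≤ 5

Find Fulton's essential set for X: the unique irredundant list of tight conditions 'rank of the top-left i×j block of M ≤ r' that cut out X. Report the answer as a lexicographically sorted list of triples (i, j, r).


Rank table r_w(10×10) implied by the 34 constraints:

  i=1: 0  0  0  0  0  1  1  1  1  1
  i=2: 0  0  0  1  1  2  2  2  2  2
  i=3: 1  1  1  2  2  3  3  3  3  3
  i=4: 1  2  2  3  3  4  4  4  4  4
  i=5: 1  2  2  3  3  4  5  5  5  5
  i=6: 1  2  2  3  3  4  5  5  5  6
  i=7: 1  2  2  3  3  4  5  6  6  7
  i=8: 1  2  3  4  4  5  6  7  7  8
  i=9: 1  2  3  4  4  5  6  7  8  9
  i=10: 1  2  3  4  5  6  7  8  9  10

second differences of R give the permutation w = (6, 4, 1, 2, 7, 10, 8, 3, 9, 5).

Rothe diagram D(w) (17 cells), 6 SE-corners (essential conditions):

[(1, 5, 0), (2, 3, 0), (6, 9, 5), (7, 3, 2), (7, 5, 3), (9, 5, 4)]


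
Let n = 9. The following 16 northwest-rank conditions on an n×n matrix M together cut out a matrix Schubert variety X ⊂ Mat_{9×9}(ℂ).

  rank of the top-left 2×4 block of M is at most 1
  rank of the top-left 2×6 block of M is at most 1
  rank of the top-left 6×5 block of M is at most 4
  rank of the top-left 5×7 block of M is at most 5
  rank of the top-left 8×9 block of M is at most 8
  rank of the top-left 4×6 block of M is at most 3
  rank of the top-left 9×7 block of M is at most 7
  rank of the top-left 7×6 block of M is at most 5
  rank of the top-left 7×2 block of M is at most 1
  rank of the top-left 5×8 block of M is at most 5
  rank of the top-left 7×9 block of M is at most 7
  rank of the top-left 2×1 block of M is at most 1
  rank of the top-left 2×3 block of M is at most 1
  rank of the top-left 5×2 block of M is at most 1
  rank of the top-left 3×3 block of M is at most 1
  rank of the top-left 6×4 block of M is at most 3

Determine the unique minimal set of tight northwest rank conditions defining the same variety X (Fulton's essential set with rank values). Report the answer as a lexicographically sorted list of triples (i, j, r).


Rank table r_w(9×9) implied by the 16 constraints:

  R[1]: 1  1  1  1  1  1  1  1  1
  R[2]: 1  1  1  1  1  1  2  2  2
  R[3]: 1  1  1  2  2  2  3  3  3
  R[4]: 1  1  2  3  3  3  4  4  4
  R[5]: 1  1  2  3  4  4  5  5  5
  R[6]: 1  1  2  3  4  5  6  6  6
  R[7]: 1  1  2  3  4  5  6  7  7
  R[8]: 1  2  3  4  5  6  7  8  8
  R[9]: 1  2  3  4  5  6  7  8  9

the unique w with this rank table is (1, 7, 4, 3, 5, 6, 8, 2, 9).

Fulton essential set (3 of the 11 Rothe cells):

[(2, 6, 1), (3, 3, 1), (7, 2, 1)]


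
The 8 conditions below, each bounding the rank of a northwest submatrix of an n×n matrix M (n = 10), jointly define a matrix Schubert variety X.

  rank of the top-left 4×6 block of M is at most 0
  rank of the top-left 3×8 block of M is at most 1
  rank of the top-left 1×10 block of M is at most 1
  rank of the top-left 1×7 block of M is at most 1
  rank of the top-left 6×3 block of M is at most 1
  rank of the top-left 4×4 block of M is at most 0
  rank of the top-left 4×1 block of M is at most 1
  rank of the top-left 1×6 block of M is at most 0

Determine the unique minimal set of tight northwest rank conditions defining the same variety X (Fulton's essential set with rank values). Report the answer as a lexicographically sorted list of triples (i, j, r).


The tightest implied rank at each (i,j), from the 8 conditions:

  0  0  0  0  0  0  1  1  1  1
  0  0  0  0  0  0  1  1  2  2
  0  0  0  0  0  0  1  1  2  3
  0  0  0  0  0  0  1  2  3  4
  1  1  1  1  1  1  2  3  4  5
  1  1  1  2  2  2  3  4  5  6
  1  2  2  3  3  3  4  5  6  7
  1  2  3  4  4  4  5  6  7  8
  1  2  3  4  5  5  6  7  8  9
  1  2  3  4  5  6  7  8  9  10

giving w = (7, 9, 10, 8, 1, 4, 2, 3, 5, 6) via Δ²R.

3 SE-corners of the 28-cell Rothe diagram give Ess(w):

[(3, 8, 1), (4, 6, 0), (6, 3, 1)]


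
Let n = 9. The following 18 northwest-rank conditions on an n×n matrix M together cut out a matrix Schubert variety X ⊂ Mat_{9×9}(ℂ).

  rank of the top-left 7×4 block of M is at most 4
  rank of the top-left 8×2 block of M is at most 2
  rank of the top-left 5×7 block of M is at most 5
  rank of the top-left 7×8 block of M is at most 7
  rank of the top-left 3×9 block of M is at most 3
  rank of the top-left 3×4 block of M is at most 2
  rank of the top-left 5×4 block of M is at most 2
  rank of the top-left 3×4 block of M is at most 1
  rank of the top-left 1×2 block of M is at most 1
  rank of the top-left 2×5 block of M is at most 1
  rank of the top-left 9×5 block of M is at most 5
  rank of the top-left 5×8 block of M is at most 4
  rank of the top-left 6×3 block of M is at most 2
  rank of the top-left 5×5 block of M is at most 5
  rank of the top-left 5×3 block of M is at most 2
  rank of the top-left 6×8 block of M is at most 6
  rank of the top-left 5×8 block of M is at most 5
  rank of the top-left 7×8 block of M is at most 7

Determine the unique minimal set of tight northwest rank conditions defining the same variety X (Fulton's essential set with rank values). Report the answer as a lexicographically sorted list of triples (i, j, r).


Reconstructing r_w from the 18 given conditions:

  i=1: 1 1 1 1 1 1 1 1 1
  i=2: 1 1 1 1 1 2 2 2 2
  i=3: 1 1 1 1 2 3 3 3 3
  i=4: 1 2 2 2 3 4 4 4 4
  i=5: 1 2 2 2 3 4 4 4 5
  i=6: 1 2 2 3 4 5 5 5 6
  i=7: 1 2 3 4 5 6 6 6 7
  i=8: 1 2 3 4 5 6 7 7 8
  i=9: 1 2 3 4 5 6 7 8 9

second differences of R give the permutation w = (1, 6, 5, 2, 9, 4, 3, 7, 8).

D(w) has 12 cells with 5 SE-corners; essential set:

[(2, 5, 1), (3, 4, 1), (5, 4, 2), (5, 8, 4), (6, 3, 2)]


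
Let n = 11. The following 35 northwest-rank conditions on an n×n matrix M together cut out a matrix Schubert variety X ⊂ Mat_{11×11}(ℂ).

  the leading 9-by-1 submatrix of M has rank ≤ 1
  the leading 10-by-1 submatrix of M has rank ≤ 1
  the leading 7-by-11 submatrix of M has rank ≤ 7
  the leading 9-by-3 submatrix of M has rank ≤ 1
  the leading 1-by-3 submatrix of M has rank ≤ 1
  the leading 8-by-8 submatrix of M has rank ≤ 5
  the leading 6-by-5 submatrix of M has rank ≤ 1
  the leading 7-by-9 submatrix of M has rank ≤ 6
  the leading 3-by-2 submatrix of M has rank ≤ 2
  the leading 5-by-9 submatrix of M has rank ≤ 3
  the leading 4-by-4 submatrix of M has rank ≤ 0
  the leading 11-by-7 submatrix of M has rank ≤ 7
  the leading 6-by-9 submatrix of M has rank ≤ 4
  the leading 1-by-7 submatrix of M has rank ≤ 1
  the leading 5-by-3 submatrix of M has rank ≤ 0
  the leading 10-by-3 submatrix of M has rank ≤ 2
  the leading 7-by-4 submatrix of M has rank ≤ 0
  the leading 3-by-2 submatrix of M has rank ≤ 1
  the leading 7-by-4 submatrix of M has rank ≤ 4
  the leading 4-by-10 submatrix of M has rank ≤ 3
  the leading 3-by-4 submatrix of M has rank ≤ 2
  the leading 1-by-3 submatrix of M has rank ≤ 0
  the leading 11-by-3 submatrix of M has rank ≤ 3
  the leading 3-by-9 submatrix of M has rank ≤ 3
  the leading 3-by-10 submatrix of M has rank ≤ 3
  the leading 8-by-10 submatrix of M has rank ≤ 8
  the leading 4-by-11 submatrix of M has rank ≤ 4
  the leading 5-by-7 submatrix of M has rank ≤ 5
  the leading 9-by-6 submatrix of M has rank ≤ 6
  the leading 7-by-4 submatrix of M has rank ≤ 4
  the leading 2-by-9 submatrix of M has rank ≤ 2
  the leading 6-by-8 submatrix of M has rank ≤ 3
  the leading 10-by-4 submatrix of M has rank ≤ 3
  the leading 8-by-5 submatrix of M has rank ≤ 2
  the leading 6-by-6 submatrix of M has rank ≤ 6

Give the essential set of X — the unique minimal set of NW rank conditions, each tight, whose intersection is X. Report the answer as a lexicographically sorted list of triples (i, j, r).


The tightest implied rank at each (i,j), from the 35 conditions:

  row 1: 0 | 0 | 0 | 0 | 1 | 1 | 1 | 1 | 1 | 1 | 1
  row 2: 0 | 0 | 0 | 0 | 1 | 2 | 2 | 2 | 2 | 2 | 2
  row 3: 0 | 0 | 0 | 0 | 1 | 2 | 3 | 3 | 3 | 3 | 3
  row 4: 0 | 0 | 0 | 0 | 1 | 2 | 3 | 3 | 3 | 3 | 4
  row 5: 0 | 0 | 0 | 0 | 1 | 2 | 3 | 3 | 3 | 4 | 5
  row 6: 0 | 0 | 0 | 0 | 1 | 2 | 3 | 3 | 4 | 5 | 6
  row 7: 0 | 0 | 0 | 0 | 1 | 2 | 3 | 4 | 5 | 6 | 7
  row 8: 1 | 1 | 1 | 1 | 2 | 3 | 4 | 5 | 6 | 7 | 8
  row 9: 1 | 1 | 1 | 2 | 3 | 4 | 5 | 6 | 7 | 8 | 9
  row 10: 1 | 2 | 2 | 3 | 4 | 5 | 6 | 7 | 8 | 9 | 10
  row 11: 1 | 2 | 3 | 4 | 5 | 6 | 7 | 8 | 9 | 10 | 11

reading off 1-entries of Δ²R: w = (5, 6, 7, 11, 10, 9, 8, 1, 4, 2, 3).

ℓ(w)=36; the 5 essential cells (i,j,r):

[(4, 10, 3), (5, 9, 3), (6, 8, 3), (7, 4, 0), (9, 3, 1)]


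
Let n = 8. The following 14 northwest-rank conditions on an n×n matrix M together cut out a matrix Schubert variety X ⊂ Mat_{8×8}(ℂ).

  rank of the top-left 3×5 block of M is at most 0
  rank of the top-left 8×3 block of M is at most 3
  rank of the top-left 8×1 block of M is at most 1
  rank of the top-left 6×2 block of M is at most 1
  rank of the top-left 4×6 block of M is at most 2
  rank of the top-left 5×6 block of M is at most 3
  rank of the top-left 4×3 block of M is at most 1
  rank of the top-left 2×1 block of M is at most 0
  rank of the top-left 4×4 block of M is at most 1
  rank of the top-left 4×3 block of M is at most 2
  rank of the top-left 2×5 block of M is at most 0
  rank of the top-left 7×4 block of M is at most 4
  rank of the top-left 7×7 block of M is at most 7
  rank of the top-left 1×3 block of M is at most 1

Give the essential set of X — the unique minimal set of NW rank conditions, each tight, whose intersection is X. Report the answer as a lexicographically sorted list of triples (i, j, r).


Rank table r_w(8×8) implied by the 14 constraints:

  row 1: 0  0  0  0  0  1  1  1
  row 2: 0  0  0  0  0  1  2  2
  row 3: 0  0  0  0  0  1  2  3
  row 4: 1  1  1  1  1  2  3  4
  row 5: 1  1  2  2  2  3  4  5
  row 6: 1  1  2  3  3  4  5  6
  row 7: 1  2  3  4  4  5  6  7
  row 8: 1  2  3  4  5  6  7  8

giving w = (6, 7, 8, 1, 3, 4, 2, 5) via Δ²R.

2 SE-corners of the 17-cell Rothe diagram give Ess(w):

[(3, 5, 0), (6, 2, 1)]


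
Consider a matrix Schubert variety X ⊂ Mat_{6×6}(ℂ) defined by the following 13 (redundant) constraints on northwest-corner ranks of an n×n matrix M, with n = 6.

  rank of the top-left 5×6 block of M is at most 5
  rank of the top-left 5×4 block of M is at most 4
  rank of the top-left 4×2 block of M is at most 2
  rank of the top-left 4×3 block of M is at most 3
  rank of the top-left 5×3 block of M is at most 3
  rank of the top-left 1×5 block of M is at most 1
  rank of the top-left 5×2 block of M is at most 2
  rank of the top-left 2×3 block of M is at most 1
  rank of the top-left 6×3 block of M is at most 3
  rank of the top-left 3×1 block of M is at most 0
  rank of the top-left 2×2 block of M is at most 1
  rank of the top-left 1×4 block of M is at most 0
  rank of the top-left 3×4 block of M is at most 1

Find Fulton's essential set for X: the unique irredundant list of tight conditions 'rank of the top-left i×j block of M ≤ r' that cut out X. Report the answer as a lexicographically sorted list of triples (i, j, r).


The tightest implied rank at each (i,j), from the 13 conditions:

  row 1: 0  0  0  0  1  1
  row 2: 0  1  1  1  2  2
  row 3: 0  1  1  1  2  3
  row 4: 1  2  2  2  3  4
  row 5: 1  2  3  3  4  5
  row 6: 1  2  3  4  5  6

so w = (5, 2, 6, 1, 3, 4).

|D(w)|=8, |Ess(w)|=3:

[(1, 4, 0), (3, 1, 0), (3, 4, 1)]


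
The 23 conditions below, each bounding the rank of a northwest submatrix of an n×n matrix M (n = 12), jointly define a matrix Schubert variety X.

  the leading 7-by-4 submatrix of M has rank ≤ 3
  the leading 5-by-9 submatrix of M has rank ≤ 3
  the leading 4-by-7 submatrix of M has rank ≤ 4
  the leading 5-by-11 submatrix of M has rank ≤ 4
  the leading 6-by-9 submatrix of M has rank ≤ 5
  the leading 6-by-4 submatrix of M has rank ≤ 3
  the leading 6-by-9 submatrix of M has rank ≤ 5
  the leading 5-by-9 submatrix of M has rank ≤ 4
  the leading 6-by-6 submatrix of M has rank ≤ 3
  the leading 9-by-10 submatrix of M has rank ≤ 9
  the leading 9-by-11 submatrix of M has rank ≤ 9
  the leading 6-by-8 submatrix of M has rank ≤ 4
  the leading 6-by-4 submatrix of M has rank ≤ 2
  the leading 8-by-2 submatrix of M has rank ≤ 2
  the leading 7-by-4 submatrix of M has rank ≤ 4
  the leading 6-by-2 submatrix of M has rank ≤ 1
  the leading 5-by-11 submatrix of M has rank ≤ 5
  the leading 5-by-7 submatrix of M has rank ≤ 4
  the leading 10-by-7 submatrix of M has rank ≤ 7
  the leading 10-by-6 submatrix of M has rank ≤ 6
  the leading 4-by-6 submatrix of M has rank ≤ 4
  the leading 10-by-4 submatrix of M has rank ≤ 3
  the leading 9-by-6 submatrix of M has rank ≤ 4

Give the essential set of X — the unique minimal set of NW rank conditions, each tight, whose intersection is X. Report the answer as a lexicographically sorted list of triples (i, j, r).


The tightest implied rank at each (i,j), from the 23 conditions:

  i=1: 1  1  1  1  1  1  1  1  1  1  1  1
  i=2: 1  1  2  2  2  2  2  2  2  2  2  2
  i=3: 1  1  2  2  3  3  3  3  3  3  3  3
  i=4: 1  1  2  2  3  3  3  3  3  4  4  4
  i=5: 1  1  2  2  3  3  3  3  3  4  4  5
  i=6: 1  1  2  2  3  3  4  4  4  5  5  6
  i=7: 1  2  3  3  4  4  5  5  5  6  6  7
  i=8: 1  2  3  3  4  4  5  6  6  7  7  8
  i=9: 1  2  3  3  4  4  5  6  7  8  8  9
  i=10: 1  2  3  3  4  5  6  7  8  9  9  10
  i=11: 1  2  3  4  5  6  7  8  9  10  10  11
  i=12: 1  2  3  4  5  6  7  8  9  10  11  12

hence w(1..12) = (1, 3, 5, 10, 12, 7, 2, 8, 9, 6, 4, 11).

|D(w)|=24, |Ess(w)|=7:

[(5, 9, 3), (5, 11, 4), (6, 2, 1), (6, 4, 2), (6, 6, 3), (9, 6, 4), (10, 4, 3)]


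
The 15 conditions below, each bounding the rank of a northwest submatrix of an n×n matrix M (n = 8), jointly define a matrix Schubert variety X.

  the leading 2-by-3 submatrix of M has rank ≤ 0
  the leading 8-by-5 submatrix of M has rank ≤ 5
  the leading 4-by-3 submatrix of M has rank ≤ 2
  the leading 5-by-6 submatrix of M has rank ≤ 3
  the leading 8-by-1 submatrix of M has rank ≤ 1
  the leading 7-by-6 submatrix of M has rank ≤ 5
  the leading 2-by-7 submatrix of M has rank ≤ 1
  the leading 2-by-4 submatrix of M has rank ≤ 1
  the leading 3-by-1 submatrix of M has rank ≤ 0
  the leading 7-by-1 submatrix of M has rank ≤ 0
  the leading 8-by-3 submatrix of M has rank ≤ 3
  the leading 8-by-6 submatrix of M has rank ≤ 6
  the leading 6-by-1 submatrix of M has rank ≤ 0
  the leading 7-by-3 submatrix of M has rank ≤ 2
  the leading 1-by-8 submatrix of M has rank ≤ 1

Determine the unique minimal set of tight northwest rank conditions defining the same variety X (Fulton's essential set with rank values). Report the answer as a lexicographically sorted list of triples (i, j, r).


Propagating the 15 rank bounds to every northwest block:

  0, 0, 0, 1, 1, 1, 1, 1
  0, 0, 0, 1, 1, 1, 1, 2
  0, 1, 1, 2, 2, 2, 2, 3
  0, 1, 2, 3, 3, 3, 3, 4
  0, 1, 2, 3, 3, 3, 4, 5
  0, 1, 2, 3, 4, 4, 5, 6
  0, 1, 2, 3, 4, 5, 6, 7
  1, 2, 3, 4, 5, 6, 7, 8

second differences of R give the permutation w = (4, 8, 2, 3, 7, 5, 6, 1).

4 SE-corners of the 16-cell Rothe diagram give Ess(w):

[(2, 3, 0), (2, 7, 1), (5, 6, 3), (7, 1, 0)]


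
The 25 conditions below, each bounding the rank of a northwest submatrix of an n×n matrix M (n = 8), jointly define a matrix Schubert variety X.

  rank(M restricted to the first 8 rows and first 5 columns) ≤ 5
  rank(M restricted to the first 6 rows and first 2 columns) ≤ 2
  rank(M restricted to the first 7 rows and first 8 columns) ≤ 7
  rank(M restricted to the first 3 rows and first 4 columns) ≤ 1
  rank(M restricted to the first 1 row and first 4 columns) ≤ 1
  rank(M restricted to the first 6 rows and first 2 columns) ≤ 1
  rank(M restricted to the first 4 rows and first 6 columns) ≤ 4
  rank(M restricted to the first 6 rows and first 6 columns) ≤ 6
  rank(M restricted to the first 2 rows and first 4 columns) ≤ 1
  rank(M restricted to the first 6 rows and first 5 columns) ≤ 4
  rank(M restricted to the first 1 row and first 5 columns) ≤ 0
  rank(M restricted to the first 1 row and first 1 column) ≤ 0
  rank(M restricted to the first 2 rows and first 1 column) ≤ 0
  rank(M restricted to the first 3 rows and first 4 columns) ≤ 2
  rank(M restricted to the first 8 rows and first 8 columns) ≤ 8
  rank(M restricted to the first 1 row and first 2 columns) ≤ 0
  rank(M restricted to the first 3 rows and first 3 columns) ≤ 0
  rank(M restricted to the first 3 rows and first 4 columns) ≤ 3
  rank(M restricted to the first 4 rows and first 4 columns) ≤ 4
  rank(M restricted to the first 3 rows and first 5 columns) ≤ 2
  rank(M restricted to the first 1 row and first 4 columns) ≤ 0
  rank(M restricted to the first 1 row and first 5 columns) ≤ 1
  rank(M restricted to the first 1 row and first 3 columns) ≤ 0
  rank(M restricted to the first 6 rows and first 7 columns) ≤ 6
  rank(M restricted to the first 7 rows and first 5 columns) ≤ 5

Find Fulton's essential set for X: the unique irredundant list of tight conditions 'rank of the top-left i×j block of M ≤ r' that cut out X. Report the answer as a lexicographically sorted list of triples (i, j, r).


Computing R[i][j] = min implied NW-rank bound (n=8, 25 conditions):

  row 1: 0  0  0  0  0  1  1  1
  row 2: 0  0  0  1  1  2  2  2
  row 3: 0  0  0  1  2  3  3  3
  row 4: 1  1  1  2  3  4  4  4
  row 5: 1  1  2  3  4  5  5  5
  row 6: 1  1  2  3  4  5  6  6
  row 7: 1  2  3  4  5  6  7  7
  row 8: 1  2  3  4  5  6  7  8

the unique w with this rank table is (6, 4, 5, 1, 3, 7, 2, 8).

Fulton essential set (3 of the 13 Rothe cells):

[(1, 5, 0), (3, 3, 0), (6, 2, 1)]


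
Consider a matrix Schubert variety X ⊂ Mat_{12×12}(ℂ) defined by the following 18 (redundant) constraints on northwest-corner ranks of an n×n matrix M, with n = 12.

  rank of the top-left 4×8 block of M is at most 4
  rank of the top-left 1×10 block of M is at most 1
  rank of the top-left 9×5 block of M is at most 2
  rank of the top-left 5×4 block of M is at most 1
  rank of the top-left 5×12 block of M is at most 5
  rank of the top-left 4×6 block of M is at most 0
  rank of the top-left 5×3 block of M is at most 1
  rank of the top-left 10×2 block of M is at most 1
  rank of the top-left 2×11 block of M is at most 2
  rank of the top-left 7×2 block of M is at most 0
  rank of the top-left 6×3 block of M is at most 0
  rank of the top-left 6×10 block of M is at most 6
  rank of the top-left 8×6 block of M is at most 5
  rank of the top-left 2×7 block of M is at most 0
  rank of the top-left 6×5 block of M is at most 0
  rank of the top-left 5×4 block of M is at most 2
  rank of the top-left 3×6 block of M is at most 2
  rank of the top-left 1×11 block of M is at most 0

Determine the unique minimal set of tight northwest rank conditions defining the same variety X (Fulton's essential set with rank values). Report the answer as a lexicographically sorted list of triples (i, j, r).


Recovering R(i,j) via the rank-extension bound from the 18 conditions:

  R[1]: 0 | 0 | 0 | 0 | 0 | 0 | 0 | 0 | 0 | 0 | 0 | 1
  R[2]: 0 | 0 | 0 | 0 | 0 | 0 | 0 | 1 | 1 | 1 | 1 | 2
  R[3]: 0 | 0 | 0 | 0 | 0 | 0 | 1 | 2 | 2 | 2 | 2 | 3
  R[4]: 0 | 0 | 0 | 0 | 0 | 0 | 1 | 2 | 3 | 3 | 3 | 4
  R[5]: 0 | 0 | 0 | 0 | 0 | 1 | 2 | 3 | 4 | 4 | 4 | 5
  R[6]: 0 | 0 | 0 | 0 | 0 | 1 | 2 | 3 | 4 | 5 | 5 | 6
  R[7]: 0 | 0 | 1 | 1 | 1 | 2 | 3 | 4 | 5 | 6 | 6 | 7
  R[8]: 1 | 1 | 2 | 2 | 2 | 3 | 4 | 5 | 6 | 7 | 7 | 8
  R[9]: 1 | 1 | 2 | 2 | 2 | 3 | 4 | 5 | 6 | 7 | 8 | 9
  R[10]: 1 | 1 | 2 | 3 | 3 | 4 | 5 | 6 | 7 | 8 | 9 | 10
  R[11]: 1 | 2 | 3 | 4 | 4 | 5 | 6 | 7 | 8 | 9 | 10 | 11
  R[12]: 1 | 2 | 3 | 4 | 5 | 6 | 7 | 8 | 9 | 10 | 11 | 12

hence w(1..12) = (12, 8, 7, 9, 6, 10, 3, 1, 11, 4, 2, 5).

7 SE-corners of the 46-cell Rothe diagram give Ess(w):

[(1, 11, 0), (2, 7, 0), (4, 6, 0), (6, 5, 0), (7, 2, 0), (9, 5, 2), (10, 2, 1)]


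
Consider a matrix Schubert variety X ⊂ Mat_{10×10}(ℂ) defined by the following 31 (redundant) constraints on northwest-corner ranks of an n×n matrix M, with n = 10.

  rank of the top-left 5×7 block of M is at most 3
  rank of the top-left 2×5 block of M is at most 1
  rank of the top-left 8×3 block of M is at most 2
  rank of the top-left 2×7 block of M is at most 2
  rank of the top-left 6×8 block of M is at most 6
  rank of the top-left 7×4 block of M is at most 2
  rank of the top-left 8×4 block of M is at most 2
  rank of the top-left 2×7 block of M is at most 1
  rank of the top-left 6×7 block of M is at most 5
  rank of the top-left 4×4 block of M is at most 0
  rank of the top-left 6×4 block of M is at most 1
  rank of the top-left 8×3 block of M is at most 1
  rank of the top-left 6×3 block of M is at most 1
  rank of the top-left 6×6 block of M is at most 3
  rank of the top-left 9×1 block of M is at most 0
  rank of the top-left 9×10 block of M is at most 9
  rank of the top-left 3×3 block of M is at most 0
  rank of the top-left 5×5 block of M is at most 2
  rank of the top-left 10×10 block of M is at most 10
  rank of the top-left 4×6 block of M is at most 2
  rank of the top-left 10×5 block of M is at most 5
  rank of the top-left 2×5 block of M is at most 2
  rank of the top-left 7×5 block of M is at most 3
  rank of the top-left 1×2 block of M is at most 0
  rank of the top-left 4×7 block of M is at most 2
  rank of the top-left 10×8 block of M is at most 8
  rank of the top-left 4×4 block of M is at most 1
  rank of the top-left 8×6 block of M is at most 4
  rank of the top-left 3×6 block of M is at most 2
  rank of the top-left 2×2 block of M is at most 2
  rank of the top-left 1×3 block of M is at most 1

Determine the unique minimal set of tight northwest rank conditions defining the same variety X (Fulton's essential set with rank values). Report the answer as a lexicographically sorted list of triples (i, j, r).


Computing R[i][j] = min implied NW-rank bound (n=10, 31 conditions):

  0 | 0 | 0 | 0 | 1 | 1 | 1 | 1 | 1 | 1
  0 | 0 | 0 | 0 | 1 | 1 | 1 | 2 | 2 | 2
  0 | 0 | 0 | 0 | 1 | 2 | 2 | 3 | 3 | 3
  0 | 0 | 0 | 0 | 1 | 2 | 2 | 3 | 4 | 4
  0 | 1 | 1 | 1 | 2 | 3 | 3 | 4 | 5 | 5
  0 | 1 | 1 | 1 | 2 | 3 | 4 | 5 | 6 | 6
  0 | 1 | 1 | 2 | 3 | 4 | 5 | 6 | 7 | 7
  0 | 1 | 1 | 2 | 3 | 4 | 5 | 6 | 7 | 8
  0 | 1 | 2 | 3 | 4 | 5 | 6 | 7 | 8 | 9
  1 | 2 | 3 | 4 | 5 | 6 | 7 | 8 | 9 | 10

the unique w with this rank table is (5, 8, 6, 9, 2, 7, 4, 10, 3, 1).

ℓ(w)=28; the 6 essential cells (i,j,r):

[(2, 7, 1), (4, 4, 0), (4, 7, 2), (6, 4, 1), (8, 3, 1), (9, 1, 0)]


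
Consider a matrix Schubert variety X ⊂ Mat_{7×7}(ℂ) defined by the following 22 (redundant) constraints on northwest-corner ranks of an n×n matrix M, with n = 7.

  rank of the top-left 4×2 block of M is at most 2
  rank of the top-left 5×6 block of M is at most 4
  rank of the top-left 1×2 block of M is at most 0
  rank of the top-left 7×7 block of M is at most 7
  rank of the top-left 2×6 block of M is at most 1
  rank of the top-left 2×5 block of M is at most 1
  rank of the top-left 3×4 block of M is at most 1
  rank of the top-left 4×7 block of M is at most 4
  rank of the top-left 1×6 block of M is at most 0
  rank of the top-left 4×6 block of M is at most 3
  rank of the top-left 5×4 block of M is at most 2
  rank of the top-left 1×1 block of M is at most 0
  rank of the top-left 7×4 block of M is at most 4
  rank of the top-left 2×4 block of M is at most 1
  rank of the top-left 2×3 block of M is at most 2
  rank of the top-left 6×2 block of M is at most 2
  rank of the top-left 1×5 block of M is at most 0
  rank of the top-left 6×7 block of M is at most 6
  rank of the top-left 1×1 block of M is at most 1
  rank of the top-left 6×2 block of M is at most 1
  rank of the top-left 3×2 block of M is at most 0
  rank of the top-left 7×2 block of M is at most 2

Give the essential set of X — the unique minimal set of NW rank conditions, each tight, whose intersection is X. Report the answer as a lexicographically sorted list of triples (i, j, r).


Computing R[i][j] = min implied NW-rank bound (n=7, 22 conditions):

  row 1: 0 | 0 | 0 | 0 | 0 | 0 | 1
  row 2: 0 | 0 | 1 | 1 | 1 | 1 | 2
  row 3: 0 | 0 | 1 | 1 | 2 | 2 | 3
  row 4: 1 | 1 | 2 | 2 | 3 | 3 | 4
  row 5: 1 | 1 | 2 | 2 | 3 | 4 | 5
  row 6: 1 | 1 | 2 | 3 | 4 | 5 | 6
  row 7: 1 | 2 | 3 | 4 | 5 | 6 | 7

hence w(1..7) = (7, 3, 5, 1, 6, 4, 2).

D(w) has 14 cells with 5 SE-corners; essential set:

[(1, 6, 0), (3, 2, 0), (3, 4, 1), (5, 4, 2), (6, 2, 1)]


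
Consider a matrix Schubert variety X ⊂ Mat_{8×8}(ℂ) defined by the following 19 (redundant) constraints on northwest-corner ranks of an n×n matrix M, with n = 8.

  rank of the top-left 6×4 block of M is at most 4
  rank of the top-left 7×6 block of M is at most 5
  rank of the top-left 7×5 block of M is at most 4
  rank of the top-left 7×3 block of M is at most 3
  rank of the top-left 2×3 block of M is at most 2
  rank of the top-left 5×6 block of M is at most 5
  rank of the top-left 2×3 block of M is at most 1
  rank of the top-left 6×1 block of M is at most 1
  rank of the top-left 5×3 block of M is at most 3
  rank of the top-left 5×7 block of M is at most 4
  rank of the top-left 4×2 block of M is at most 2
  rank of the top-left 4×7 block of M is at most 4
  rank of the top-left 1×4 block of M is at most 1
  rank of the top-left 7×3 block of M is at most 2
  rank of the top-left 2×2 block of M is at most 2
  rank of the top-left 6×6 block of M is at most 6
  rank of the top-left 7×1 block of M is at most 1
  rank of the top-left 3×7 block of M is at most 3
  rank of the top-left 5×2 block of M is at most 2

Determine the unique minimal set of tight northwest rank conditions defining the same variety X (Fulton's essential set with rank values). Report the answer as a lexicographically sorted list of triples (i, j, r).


Propagating the 19 rank bounds to every northwest block:

  1, 1, 1, 1, 1, 1, 1, 1
  1, 1, 1, 2, 2, 2, 2, 2
  1, 2, 2, 3, 3, 3, 3, 3
  1, 2, 2, 3, 4, 4, 4, 4
  1, 2, 2, 3, 4, 4, 4, 5
  1, 2, 2, 3, 4, 5, 5, 6
  1, 2, 2, 3, 4, 5, 6, 7
  1, 2, 3, 4, 5, 6, 7, 8

giving w = (1, 4, 2, 5, 8, 6, 7, 3) via Δ²R.

ℓ(w)=8; the 3 essential cells (i,j,r):

[(2, 3, 1), (5, 7, 4), (7, 3, 2)]


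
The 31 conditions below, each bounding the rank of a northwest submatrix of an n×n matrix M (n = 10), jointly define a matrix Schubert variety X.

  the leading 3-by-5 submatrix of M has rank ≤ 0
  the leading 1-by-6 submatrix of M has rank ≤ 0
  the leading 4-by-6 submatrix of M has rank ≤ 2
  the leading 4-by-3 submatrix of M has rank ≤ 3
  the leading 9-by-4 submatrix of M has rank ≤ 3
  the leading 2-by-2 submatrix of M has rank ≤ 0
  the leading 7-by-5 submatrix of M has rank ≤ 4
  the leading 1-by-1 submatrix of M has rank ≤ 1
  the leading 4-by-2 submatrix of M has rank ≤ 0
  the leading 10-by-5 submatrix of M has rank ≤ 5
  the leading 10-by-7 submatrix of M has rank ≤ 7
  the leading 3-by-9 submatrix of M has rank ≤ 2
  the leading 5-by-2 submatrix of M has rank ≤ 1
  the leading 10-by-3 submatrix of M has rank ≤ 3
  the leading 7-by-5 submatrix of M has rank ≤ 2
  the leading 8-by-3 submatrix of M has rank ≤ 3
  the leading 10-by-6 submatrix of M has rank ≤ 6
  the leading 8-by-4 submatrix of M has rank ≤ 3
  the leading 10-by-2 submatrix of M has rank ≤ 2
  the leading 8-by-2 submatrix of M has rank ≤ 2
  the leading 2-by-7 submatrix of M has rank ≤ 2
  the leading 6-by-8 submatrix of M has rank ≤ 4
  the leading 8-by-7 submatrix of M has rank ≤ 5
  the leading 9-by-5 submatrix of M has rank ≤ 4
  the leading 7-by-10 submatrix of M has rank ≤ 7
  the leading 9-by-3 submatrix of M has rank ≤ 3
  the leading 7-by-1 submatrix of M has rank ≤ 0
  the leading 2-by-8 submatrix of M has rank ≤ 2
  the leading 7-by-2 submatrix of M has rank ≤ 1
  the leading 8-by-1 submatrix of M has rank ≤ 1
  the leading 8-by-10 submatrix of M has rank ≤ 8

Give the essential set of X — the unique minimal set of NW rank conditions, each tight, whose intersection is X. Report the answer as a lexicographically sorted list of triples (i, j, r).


Rank table r_w(10×10) implied by the 31 constraints:

  0 0 0 0 0 0 1 1 1 1
  0 0 0 0 0 1 2 2 2 2
  0 0 0 0 0 1 2 2 2 3
  0 0 1 1 1 2 3 3 3 4
  0 1 2 2 2 3 4 4 4 5
  0 1 2 2 2 3 4 4 5 6
  0 1 2 2 2 3 4 5 6 7
  1 2 3 3 3 4 5 6 7 8
  1 2 3 3 4 5 6 7 8 9
  1 2 3 4 5 6 7 8 9 10

the unique w with this rank table is (7, 6, 10, 3, 2, 9, 8, 1, 5, 4).

8 SE-corners of the 29-cell Rothe diagram give Ess(w):

[(1, 6, 0), (3, 5, 0), (3, 9, 2), (4, 2, 0), (6, 8, 4), (7, 1, 0), (7, 5, 2), (9, 4, 3)]


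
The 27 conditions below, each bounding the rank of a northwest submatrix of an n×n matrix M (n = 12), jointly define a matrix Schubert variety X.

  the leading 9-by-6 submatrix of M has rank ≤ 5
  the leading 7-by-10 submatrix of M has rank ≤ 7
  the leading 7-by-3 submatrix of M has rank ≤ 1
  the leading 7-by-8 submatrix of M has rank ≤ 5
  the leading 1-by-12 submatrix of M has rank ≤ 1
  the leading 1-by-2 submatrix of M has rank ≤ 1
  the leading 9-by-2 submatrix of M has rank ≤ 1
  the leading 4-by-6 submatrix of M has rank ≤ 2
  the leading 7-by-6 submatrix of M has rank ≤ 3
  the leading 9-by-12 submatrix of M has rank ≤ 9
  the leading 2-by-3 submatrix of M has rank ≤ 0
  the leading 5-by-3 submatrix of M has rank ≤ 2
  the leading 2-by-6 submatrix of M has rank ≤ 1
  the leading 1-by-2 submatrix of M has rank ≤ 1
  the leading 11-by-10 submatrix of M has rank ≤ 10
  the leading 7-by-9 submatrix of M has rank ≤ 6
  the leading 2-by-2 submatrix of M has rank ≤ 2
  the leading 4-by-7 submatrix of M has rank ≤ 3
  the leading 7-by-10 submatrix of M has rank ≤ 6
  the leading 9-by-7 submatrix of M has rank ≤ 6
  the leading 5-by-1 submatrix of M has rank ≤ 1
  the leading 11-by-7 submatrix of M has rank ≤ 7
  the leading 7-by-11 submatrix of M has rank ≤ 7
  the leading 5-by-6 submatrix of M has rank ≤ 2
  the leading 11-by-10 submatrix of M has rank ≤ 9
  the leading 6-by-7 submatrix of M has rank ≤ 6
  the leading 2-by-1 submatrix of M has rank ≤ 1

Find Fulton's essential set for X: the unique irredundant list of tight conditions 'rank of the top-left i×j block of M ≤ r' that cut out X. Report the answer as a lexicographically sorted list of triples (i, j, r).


Recovering R(i,j) via the rank-extension bound from the 27 conditions:

  0, 0, 0, 1, 1, 1, 1, 1, 1, 1, 1, 1
  0, 0, 0, 1, 1, 1, 2, 2, 2, 2, 2, 2
  1, 1, 1, 2, 2, 2, 3, 3, 3, 3, 3, 3
  1, 1, 1, 2, 2, 2, 3, 4, 4, 4, 4, 4
  1, 1, 1, 2, 2, 2, 3, 4, 5, 5, 5, 5
  1, 1, 1, 2, 3, 3, 4, 5, 6, 6, 6, 6
  1, 1, 1, 2, 3, 3, 4, 5, 6, 6, 7, 7
  1, 1, 2, 3, 4, 4, 5, 6, 7, 7, 8, 8
  1, 1, 2, 3, 4, 5, 6, 7, 8, 8, 9, 9
  1, 2, 3, 4, 5, 6, 7, 8, 9, 9, 10, 10
  1, 2, 3, 4, 5, 6, 7, 8, 9, 9, 10, 11
  1, 2, 3, 4, 5, 6, 7, 8, 9, 10, 11, 12

reading off 1-entries of Δ²R: w = (4, 7, 1, 8, 9, 5, 11, 3, 6, 2, 12, 10).

ℓ(w)=25; the 8 essential cells (i,j,r):

[(2, 3, 0), (2, 6, 1), (5, 6, 2), (7, 3, 1), (7, 6, 3), (7, 10, 6), (9, 2, 1), (11, 10, 9)]


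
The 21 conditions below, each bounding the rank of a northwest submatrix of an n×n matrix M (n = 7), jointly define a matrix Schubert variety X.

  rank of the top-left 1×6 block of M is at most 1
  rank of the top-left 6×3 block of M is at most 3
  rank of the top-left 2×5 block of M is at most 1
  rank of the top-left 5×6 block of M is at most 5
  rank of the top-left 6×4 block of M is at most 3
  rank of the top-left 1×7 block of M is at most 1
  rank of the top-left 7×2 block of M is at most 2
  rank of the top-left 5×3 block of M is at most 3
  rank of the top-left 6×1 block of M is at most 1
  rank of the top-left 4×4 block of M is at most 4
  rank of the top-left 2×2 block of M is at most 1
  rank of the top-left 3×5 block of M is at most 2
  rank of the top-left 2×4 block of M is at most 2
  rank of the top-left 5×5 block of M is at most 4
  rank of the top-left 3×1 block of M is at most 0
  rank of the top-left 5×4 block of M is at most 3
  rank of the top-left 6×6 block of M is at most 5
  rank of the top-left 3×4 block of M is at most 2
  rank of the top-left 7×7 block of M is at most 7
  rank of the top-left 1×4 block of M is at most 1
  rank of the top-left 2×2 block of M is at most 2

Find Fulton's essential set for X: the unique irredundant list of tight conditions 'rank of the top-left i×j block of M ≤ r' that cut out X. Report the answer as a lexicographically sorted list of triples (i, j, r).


Recovering R(i,j) via the rank-extension bound from the 21 conditions:

  0 | 1 | 1 | 1 | 1 | 1 | 1
  0 | 1 | 1 | 1 | 1 | 2 | 2
  0 | 1 | 2 | 2 | 2 | 3 | 3
  1 | 2 | 3 | 3 | 3 | 4 | 4
  1 | 2 | 3 | 3 | 4 | 5 | 5
  1 | 2 | 3 | 3 | 4 | 5 | 6
  1 | 2 | 3 | 4 | 5 | 6 | 7

the unique w with this rank table is (2, 6, 3, 1, 5, 7, 4).

ℓ(w)=8; the 3 essential cells (i,j,r):

[(2, 5, 1), (3, 1, 0), (6, 4, 3)]


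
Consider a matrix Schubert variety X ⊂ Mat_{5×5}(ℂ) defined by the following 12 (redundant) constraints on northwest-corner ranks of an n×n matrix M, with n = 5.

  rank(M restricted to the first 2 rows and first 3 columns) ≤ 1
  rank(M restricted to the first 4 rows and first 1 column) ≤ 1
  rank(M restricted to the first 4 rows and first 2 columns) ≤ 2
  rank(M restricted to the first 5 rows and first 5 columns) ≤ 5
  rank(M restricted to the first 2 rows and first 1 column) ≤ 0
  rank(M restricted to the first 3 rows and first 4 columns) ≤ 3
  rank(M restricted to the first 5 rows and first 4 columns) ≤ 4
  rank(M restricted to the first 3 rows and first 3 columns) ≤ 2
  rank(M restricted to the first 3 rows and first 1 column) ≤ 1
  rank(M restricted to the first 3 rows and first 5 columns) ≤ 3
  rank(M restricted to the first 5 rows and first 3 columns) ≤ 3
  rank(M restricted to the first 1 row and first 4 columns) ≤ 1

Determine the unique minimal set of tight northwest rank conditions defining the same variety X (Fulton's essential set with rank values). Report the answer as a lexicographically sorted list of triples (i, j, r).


Reconstructing r_w from the 12 given conditions:

  R[1]: 0 | 1 | 1 | 1 | 1
  R[2]: 0 | 1 | 1 | 2 | 2
  R[3]: 1 | 2 | 2 | 3 | 3
  R[4]: 1 | 2 | 3 | 4 | 4
  R[5]: 1 | 2 | 3 | 4 | 5

reading off 1-entries of Δ²R: w = (2, 4, 1, 3, 5).

|D(w)|=3, |Ess(w)|=2:

[(2, 1, 0), (2, 3, 1)]


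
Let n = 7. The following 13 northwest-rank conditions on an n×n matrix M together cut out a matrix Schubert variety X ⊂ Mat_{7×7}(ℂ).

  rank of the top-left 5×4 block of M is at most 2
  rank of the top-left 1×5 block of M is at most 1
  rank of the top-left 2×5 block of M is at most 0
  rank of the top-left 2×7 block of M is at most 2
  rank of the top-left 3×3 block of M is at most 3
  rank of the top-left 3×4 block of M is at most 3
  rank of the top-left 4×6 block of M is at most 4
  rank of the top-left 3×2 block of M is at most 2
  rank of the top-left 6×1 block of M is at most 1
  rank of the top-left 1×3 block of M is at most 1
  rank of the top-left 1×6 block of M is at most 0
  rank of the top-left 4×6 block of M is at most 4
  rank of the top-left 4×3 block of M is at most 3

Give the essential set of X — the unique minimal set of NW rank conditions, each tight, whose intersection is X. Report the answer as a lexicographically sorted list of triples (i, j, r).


Propagating the 13 rank bounds to every northwest block:

  i=1: 0 | 0 | 0 | 0 | 0 | 0 | 1
  i=2: 0 | 0 | 0 | 0 | 0 | 1 | 2
  i=3: 1 | 1 | 1 | 1 | 1 | 2 | 3
  i=4: 1 | 2 | 2 | 2 | 2 | 3 | 4
  i=5: 1 | 2 | 2 | 2 | 3 | 4 | 5
  i=6: 1 | 2 | 3 | 3 | 4 | 5 | 6
  i=7: 1 | 2 | 3 | 4 | 5 | 6 | 7

giving w = (7, 6, 1, 2, 5, 3, 4) via Δ²R.

3 SE-corners of the 13-cell Rothe diagram give Ess(w):

[(1, 6, 0), (2, 5, 0), (5, 4, 2)]


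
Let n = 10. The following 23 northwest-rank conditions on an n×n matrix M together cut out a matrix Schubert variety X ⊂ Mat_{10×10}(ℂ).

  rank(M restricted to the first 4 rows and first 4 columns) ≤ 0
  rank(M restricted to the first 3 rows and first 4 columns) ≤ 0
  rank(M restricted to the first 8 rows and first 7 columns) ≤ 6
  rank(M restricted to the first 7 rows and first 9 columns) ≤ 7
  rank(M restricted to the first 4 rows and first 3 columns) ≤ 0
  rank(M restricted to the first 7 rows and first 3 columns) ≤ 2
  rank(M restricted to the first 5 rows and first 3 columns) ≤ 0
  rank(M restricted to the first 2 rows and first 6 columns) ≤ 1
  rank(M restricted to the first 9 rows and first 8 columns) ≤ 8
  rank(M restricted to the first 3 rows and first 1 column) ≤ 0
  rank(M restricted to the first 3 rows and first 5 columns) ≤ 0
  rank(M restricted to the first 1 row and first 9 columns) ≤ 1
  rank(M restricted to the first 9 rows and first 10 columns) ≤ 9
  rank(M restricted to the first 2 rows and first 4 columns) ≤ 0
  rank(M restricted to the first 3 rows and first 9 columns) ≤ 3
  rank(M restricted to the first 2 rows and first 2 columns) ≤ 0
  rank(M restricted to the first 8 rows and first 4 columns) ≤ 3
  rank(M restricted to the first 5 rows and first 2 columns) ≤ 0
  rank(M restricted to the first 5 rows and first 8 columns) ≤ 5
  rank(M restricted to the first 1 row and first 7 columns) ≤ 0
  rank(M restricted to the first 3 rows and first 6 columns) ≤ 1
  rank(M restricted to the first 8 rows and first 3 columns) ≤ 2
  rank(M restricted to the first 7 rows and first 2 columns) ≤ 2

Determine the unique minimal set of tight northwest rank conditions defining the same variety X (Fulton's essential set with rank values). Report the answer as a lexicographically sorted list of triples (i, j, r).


Rank table r_w(10×10) implied by the 23 constraints:

  row 1: 0 0 0 0 0 0 0 1 1 1
  row 2: 0 0 0 0 0 1 1 2 2 2
  row 3: 0 0 0 0 0 1 2 3 3 3
  row 4: 0 0 0 0 1 2 3 4 4 4
  row 5: 0 0 0 1 2 3 4 5 5 5
  row 6: 1 1 1 2 3 4 5 6 6 6
  row 7: 1 2 2 3 4 5 6 7 7 7
  row 8: 1 2 2 3 4 5 6 7 8 8
  row 9: 1 2 3 4 5 6 7 8 9 9
  row 10: 1 2 3 4 5 6 7 8 9 10

giving w = (8, 6, 7, 5, 4, 1, 2, 9, 3, 10) via Δ²R.

ℓ(w)=25; the 5 essential cells (i,j,r):

[(1, 7, 0), (3, 5, 0), (4, 4, 0), (5, 3, 0), (8, 3, 2)]
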